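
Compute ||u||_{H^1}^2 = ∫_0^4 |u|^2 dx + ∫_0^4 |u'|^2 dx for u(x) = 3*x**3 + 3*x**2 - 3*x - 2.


||u||_{H^1}^2 = 1837596/35

The H^1 norm (squared) on an interval (0, L) is
  ||u||_{H^1}^2 = ∫_0^L u(x)^2 dx + ∫_0^L u'(x)^2 dx.
Compute u'(x) = 9*x**2 + 6*x - 3.
Then u(x)^2 = 9*x**6 + 18*x**5 - 9*x**4 - 30*x**3 - 3*x**2 + 12*x + 4 and u'(x)^2 = 81*x**4 + 108*x**3 - 18*x**2 - 36*x + 9.
Integrate each monomial from 0 to 4 using ∫_0^4 c·x^n dx = c·4^(n+1)/(n+1):
  ∫_0^4 u(x)^2 dx = ∫_0^4 (9*x^6 + 18*x^5 - 9*x^4 - 30*x^3 - 3*x^2 + 12*x + 4) dx. Term by term:
    ∫_0^4 9*x^6 dx = 147456/7;  ∫_0^4 18*x^5 dx = 12288;  ∫_0^4 -9*x^4 dx = -9216/5;
    ∫_0^4 -30*x^3 dx = -1920;  ∫_0^4 -3*x^2 dx = -64;  ∫_0^4 12*x dx = 96;
    ∫_0^4 4 dx = 16.
  Sum: 147456/7 + 12288 − 9216/5 − 1920 − 64 + 96 + 16 = 1037328/35.
  ∫_0^4 u'(x)^2 dx = ∫_0^4 (81*x^4 + 108*x^3 - 18*x^2 - 36*x + 9) dx. Term by term:
    ∫_0^4 81*x^4 dx = 82944/5;  ∫_0^4 108*x^3 dx = 6912;  ∫_0^4 -18*x^2 dx = -384;
    ∫_0^4 -36*x dx = -288;  ∫_0^4 9 dx = 36.
  Sum: 82944/5 + 6912 − 384 − 288 + 36 = 114324/5.
Adding: ||u||_{H^1}^2 = 1037328/35 + 114324/5 = 1837596/35.


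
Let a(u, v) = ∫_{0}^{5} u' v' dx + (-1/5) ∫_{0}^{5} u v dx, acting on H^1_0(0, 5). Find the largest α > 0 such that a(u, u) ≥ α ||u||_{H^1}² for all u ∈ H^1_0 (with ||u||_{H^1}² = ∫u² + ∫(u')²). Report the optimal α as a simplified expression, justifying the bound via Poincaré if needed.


α = (-5 + π^2)/(π^2 + 25)

Coercivity of a(·,·) on H^1_0(0, 5) means a(u, u) ≥ α ||u||_{H^1}² for every u ∈ H^1_0.
The interval has length L = 5, and Poincaré/coercivity depend only on L. Here a(u, u) = ∫(u')² + (-1/5)·∫u².
Here c = -1/5 < 0 with |c| < (π/L)² = π^2/25, so coercivity still holds. The condition a(u,u) ≥ α||u||_{H^1}² reads (1−α)∫(u')² ≥ (α−c)∫u². Any admissible α is ≤ 1 (rapidly oscillating u have ∫u²/∫(u')² → 0), and α = 1 would force 0 ≥ (1−c)∫u², impossible since c < 1; so 1−α > 0. By the sharp Poincaré inequality on H^1_0 of an interval of length L, ∫(u')² ≥ (π/L)²∫u² with equality for the first sine mode sin(π(x−x₀)/L) (x₀ the left endpoint), so the inequality holds for all u iff (1−α)(π/L)² ≥ α − c, i.e. α ≤ ((π/L)² + c)/((π/L)² + 1) = (1 + c(L/π)²)/(1 + (L/π)²). (Direct route, valid since c ≤ 0: Poincaré gives c∫u² ≥ c(L/π)²∫(u')², so a(u,u) ≥ (1 + c(L/π)²)∫(u')², while ||u||_{H^1}² ≤ (1 + (L/π)²)∫(u')²; dividing yields the same α.) With (π/L)² = π^2/25 and c = -1/5, the largest admissible constant is α = ((π/L)² + c)/((π/L)² + 1).
Simplifying, α = (-5 + π^2)/(π^2 + 25).


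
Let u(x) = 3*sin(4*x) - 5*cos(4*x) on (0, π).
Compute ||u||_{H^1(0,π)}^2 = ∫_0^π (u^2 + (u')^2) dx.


||u||_{H^1(0,π)}^2 = 289*π

u'(x) = 20*sin(4*x) + 12*cos(4*x).
Expand u² and (u')² and integrate term by term on (0, π), using: for integers n ≥ 1, ∫_0^π sin²(nx) dx = ∫_0^π cos²(nx) dx = π/2; for n ≠ n', ∫_0^π sin(nx)sin(n'x) dx = ∫_0^π cos(nx)cos(n'x) dx = 0; and by product-to-sum, ∫_0^π sin(nx)cos(n'x) dx = ½∫_0^π [sin((n+n')x) + sin((n−n')x)] dx, which is 0 when n+n' is even and 2n/(n²−n'²) when n+n' is odd (it need not vanish on (0, π)).
  u² squared terms: (-5)²·∫cos(4x)² dx = 25·π/2 = 25*π/2;  (3)²·∫sin(4x)² dx = 9·π/2 = 9*π/2.
  u² cross terms: 2·(-5)·(3)·∫cos(4x)·sin(4x) dx = -30·(0) = 0.
  So ∫_0^π u² dx = 25*π/2 + 9*π/2 + 0 = 17*π.
  (u')² squared terms: (12)²·∫cos(4x)² dx = 144·π/2 = 72*π;  (20)²·∫sin(4x)² dx = 400·π/2 = 200*π.
  (u')² cross terms: 2·(12)·(20)·∫cos(4x)·sin(4x) dx = 480·(0) = 0.
  So ∫_0^π (u')² dx = 72*π + 200*π + 0 = 272*π.
||u||_{H^1}^2 = (17*π) + (272*π) = 289*π.


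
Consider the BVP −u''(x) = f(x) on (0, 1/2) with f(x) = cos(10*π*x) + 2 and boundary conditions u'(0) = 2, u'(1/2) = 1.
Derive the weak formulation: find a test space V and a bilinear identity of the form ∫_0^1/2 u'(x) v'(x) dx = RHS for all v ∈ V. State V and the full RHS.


V = H^1(0, 1/2) (v unrestricted at boundary; u is determined up to an additive constant); weak form: ∫_0^1/2 u'v' dx = ∫_0^1/2 (cos(10*π*x) + 2) v dx + v(1/2) − 2·v(0) for all v ∈ V.

Multiply both sides by a test function v and integrate from 0 to 1/2:
  ∫_0^1/2 −u''(x) v(x) dx = ∫_0^1/2 f(x) v(x) dx.
Integrate the LHS by parts once:
  ∫_0^1/2 −u'' v dx = −[u'(x) v(x)]_0^1/2 + ∫_0^1/2 u'(x) v'(x) dx.
Thus ∫_0^1/2 u'(x) v'(x) dx = ∫_0^1/2 f(x) v(x) dx + [u'(x) v(x)]_0^1/2.
Choose V so that boundary terms are either known or forced to vanish.
u has inhomogeneous Neumann u'(0) = 2, u'(1/2) = 1. [u' v]_0^1/2 = (1)·v(1/2) − (2)·v(0) = v(1/2) − 2·v(0). Take V = H^1(0, 1/2); boundary term becomes part of RHS.
Weak formulation: find u (satisfying any essential BC) such that ∫_0^1/2 u'(x) v'(x) dx = ∫_0^1/2 f v dx + v(1/2) − 2·v(0) for all v ∈ V (Neumann data are natural BCs: they enter the RHS as boundary terms).
Substituting f(x) = cos(10*π*x) + 2, the right-hand side is ∫_0^1/2 (cos(10*π*x) + 2) v dx + v(1/2) − 2·v(0).
Compatibility check (pure Neumann): taking v ≡ 1 ∈ V gives 0 = ∫_0^1/2 f dx + (1) − (2), i.e. ∫_0^1/2 f dx must equal u'(0) − u'(1/2) = 1. Indeed ∫_0^1/2 (cos(10*π*x) + 2) dx = 1, so the data are compatible. The solution is then unique only up to an additive constant (fix it e.g. by requiring ∫_0^1/2 u dx = 0).


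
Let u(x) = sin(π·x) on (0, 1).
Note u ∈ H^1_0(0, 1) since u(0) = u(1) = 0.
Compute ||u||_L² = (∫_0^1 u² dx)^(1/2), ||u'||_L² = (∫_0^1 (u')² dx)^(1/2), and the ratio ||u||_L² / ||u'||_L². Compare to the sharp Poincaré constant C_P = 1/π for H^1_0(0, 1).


||u||_L² / ||u'||_L² = 1/π = C_P.

u(x) = sin(π·x), so u'(x) = π*cos(π*x).
Writing u(x) = A·sin(kπx/L) with A = 1 and k = 1, use ∫_0^L sin²(kπx/L) dx = L/2 and ∫_0^L cos²(kπx/L) dx = L/2.
u² = 1·sin²(π·x) and (u')² = π^2·cos²(π·x), and each of sin², cos² integrates to L/2 = 1/2 over (0, 1).
∫_0^1 u² dx = 1/2, so ||u||_L² = sqrt(2)/2.
∫_0^1 (u')² dx = π^2/2, so ||u'||_L² = sqrt(2)*π/2.
Ratio ||u||_L² / ||u'||_L² = 1/π.
Sharp Poincaré constant on H^1_0(0, 1) is C_P = L/π = 1/π, achieved by sin(π·x).
This is the k = 1 eigenfunction (up to amplitude), so the ratio equals the sharp Poincaré constant exactly.


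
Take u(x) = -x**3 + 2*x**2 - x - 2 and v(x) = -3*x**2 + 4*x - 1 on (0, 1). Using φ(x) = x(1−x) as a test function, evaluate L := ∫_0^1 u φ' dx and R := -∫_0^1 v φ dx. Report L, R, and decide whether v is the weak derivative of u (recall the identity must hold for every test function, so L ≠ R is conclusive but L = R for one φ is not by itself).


LHS = -1/60, RHS = -1/60. Yes, v = u' weakly.

u(x) = -x**3 + 2*x**2 - x - 2, classical derivative u'(x) = -3*x**2 + 4*x - 1.
φ(x) = x(1−x), so φ'(x) = 1 - 2*x.
Note φ(0) = φ(1) = 0, so the boundary term u·φ vanishes.
LHS = ∫_0^1 u(x) φ'(x) dx = ∫_0^1 (2*x^4 - 5*x^3 + 4*x^2 + 3*x - 2) dx. Term by term:
  ∫_0^1 2*x^4 dx = 2/5;  ∫_0^1 -5*x^3 dx = -5/4;  ∫_0^1 4*x^2 dx = 4/3;
  ∫_0^1 3*x dx = 3/2;  ∫_0^1 -2 dx = -2.
Sum: 2/5 − 5/4 + 4/3 + 3/2 − 2 = -1/60.
So LHS = -1/60.
∫_0^1 v(x) φ(x) dx = ∫_0^1 (3*x^4 - 7*x^3 + 5*x^2 - x) dx. Term by term:
  ∫_0^1 3*x^4 dx = 3/5;  ∫_0^1 -7*x^3 dx = -7/4;  ∫_0^1 5*x^2 dx = 5/3;
  ∫_0^1 -x dx = -1/2.
Sum: 3/5 − 7/4 + 5/3 − 1/2 = 1/60.
So RHS = -∫_0^1 v(x) φ(x) dx = -1/60.
LHS = RHS, so the identity holds for this test φ.
Moreover u is smooth here and v(x) = u'(x) = -3*x**2 + 4*x - 1 pointwise, so the identity holds for every test function. Hence v is the weak derivative of u.


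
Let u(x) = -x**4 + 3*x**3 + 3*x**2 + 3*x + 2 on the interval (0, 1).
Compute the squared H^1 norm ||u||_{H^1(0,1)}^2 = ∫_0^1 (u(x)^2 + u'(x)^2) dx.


||u||_{H^1}^2 = 133277/1260

The H^1 norm (squared) on an interval (0, L) is
  ||u||_{H^1}^2 = ∫_0^L u(x)^2 dx + ∫_0^L u'(x)^2 dx.
Compute u'(x) = -4*x**3 + 9*x**2 + 6*x + 3.
Then u(x)^2 = x**8 - 6*x**7 + 3*x**6 + 12*x**5 + 23*x**4 + 30*x**3 + 21*x**2 + 12*x + 4 and u'(x)^2 = 16*x**6 - 72*x**5 + 33*x**4 + 84*x**3 + 90*x**2 + 36*x + 9.
Integrate each monomial from 0 to 1 using ∫_0^1 c·x^n dx = c·1^(n+1)/(n+1):
  ∫_0^1 u(x)^2 dx = ∫_0^1 (x^8 - 6*x^7 + 3*x^6 + 12*x^5 + 23*x^4 + 30*x^3 + 21*x^2 + 12*x + 4) dx. Term by term:
    ∫_0^1 x^8 dx = 1/9;  ∫_0^1 -6*x^7 dx = -3/4;  ∫_0^1 3*x^6 dx = 3/7;
    ∫_0^1 12*x^5 dx = 2;  ∫_0^1 23*x^4 dx = 23/5;  ∫_0^1 30*x^3 dx = 15/2;
    ∫_0^1 21*x^2 dx = 7;  ∫_0^1 12*x dx = 6;  ∫_0^1 4 dx = 4.
  Sum: 1/9 − 3/4 + 3/7 + 2 + 23/5 + 15/2 + 7 + 6 + 4 = 38921/1260.
  ∫_0^1 u'(x)^2 dx = ∫_0^1 (16*x^6 - 72*x^5 + 33*x^4 + 84*x^3 + 90*x^2 + 36*x + 9) dx. Term by term:
    ∫_0^1 16*x^6 dx = 16/7;  ∫_0^1 -72*x^5 dx = -12;  ∫_0^1 33*x^4 dx = 33/5;
    ∫_0^1 84*x^3 dx = 21;  ∫_0^1 90*x^2 dx = 30;  ∫_0^1 36*x dx = 18;
    ∫_0^1 9 dx = 9.
  Sum: 16/7 − 12 + 33/5 + 21 + 30 + 18 + 9 = 2621/35.
Adding: ||u||_{H^1}^2 = 38921/1260 + 2621/35 = 133277/1260.


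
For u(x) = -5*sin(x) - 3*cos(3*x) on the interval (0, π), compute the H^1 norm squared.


||u||_{H^1(0,π)}^2 = 70*π

u'(x) = 9*sin(3*x) - 5*cos(x).
Expand u² and (u')² and integrate term by term on (0, π), using: for integers n ≥ 1, ∫_0^π sin²(nx) dx = ∫_0^π cos²(nx) dx = π/2; for n ≠ n', ∫_0^π sin(nx)sin(n'x) dx = ∫_0^π cos(nx)cos(n'x) dx = 0; and by product-to-sum, ∫_0^π sin(nx)cos(n'x) dx = ½∫_0^π [sin((n+n')x) + sin((n−n')x)] dx, which is 0 when n+n' is even and 2n/(n²−n'²) when n+n' is odd (it need not vanish on (0, π)).
  u² squared terms: (-5)²·∫sin(x)² dx = 25·π/2 = 25*π/2;  (-3)²·∫cos(3x)² dx = 9·π/2 = 9*π/2.
  u² cross terms: 2·(-5)·(-3)·∫sin(x)·cos(3x) dx = 30·(0) = 0.
  So ∫_0^π u² dx = 25*π/2 + 9*π/2 + 0 = 17*π.
  (u')² squared terms: (-5)²·∫cos(x)² dx = 25·π/2 = 25*π/2;  (9)²·∫sin(3x)² dx = 81·π/2 = 81*π/2.
  (u')² cross terms: 2·(-5)·(9)·∫cos(x)·sin(3x) dx = -90·(0) = 0.
  So ∫_0^π (u')² dx = 25*π/2 + 81*π/2 + 0 = 53*π.
||u||_{H^1}^2 = (17*π) + (53*π) = 70*π.


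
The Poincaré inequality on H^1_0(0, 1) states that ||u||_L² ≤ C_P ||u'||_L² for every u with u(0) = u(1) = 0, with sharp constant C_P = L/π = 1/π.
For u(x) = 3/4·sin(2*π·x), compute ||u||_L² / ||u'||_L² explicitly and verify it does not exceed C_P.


||u||_L² / ||u'||_L² = 1/(2*π) < C_P = 1/π.

u(x) = 3/4·sin(2*π·x), so u'(x) = 3*π*cos(2*π*x)/2.
Writing u(x) = A·sin(kπx/L) with A = 3/4 and k = 2, use ∫_0^L sin²(kπx/L) dx = L/2 and ∫_0^L cos²(kπx/L) dx = L/2.
u² = 9/16·sin²(2*π·x) and (u')² = 9*π^2/4·cos²(2*π·x), and each of sin², cos² integrates to L/2 = 1/2 over (0, 1).
∫_0^1 u² dx = 9/32, so ||u||_L² = 3*sqrt(2)/8.
∫_0^1 (u')² dx = 9*π^2/8, so ||u'||_L² = 3*sqrt(2)*π/4.
Ratio ||u||_L² / ||u'||_L² = 1/(2*π).
Sharp Poincaré constant on H^1_0(0, 1) is C_P = L/π = 1/π, achieved by sin(π·x).
This is the k = 2 harmonic; the ratio L/(kπ) is strictly less than C_P = L/π, consistent with the sharp inequality ||u||_L² ≤ C_P ||u'||_L².


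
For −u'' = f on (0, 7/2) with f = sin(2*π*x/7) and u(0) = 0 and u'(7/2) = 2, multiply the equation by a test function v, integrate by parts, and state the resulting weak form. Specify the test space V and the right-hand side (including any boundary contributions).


V = {v ∈ H^1(0, 7/2) : v(0) = 0} (test functions vanish at x = 0 where u is specified); weak form: ∫_0^7/2 u'v' dx = ∫_0^7/2 (sin(2*π*x/7)) v dx + 2·v(7/2) for all v ∈ V.

Multiply both sides by a test function v and integrate from 0 to 7/2:
  ∫_0^7/2 −u''(x) v(x) dx = ∫_0^7/2 f(x) v(x) dx.
Integrate the LHS by parts once:
  ∫_0^7/2 −u'' v dx = −[u'(x) v(x)]_0^7/2 + ∫_0^7/2 u'(x) v'(x) dx.
Thus ∫_0^7/2 u'(x) v'(x) dx = ∫_0^7/2 f(x) v(x) dx + [u'(x) v(x)]_0^7/2.
Choose V so that boundary terms are either known or forced to vanish.
Mixed BC: u(0) = 0 (Dirichlet) and u'(7/2) = 2 (Neumann). Define V = {v ∈ H^1(0, 7/2) : v(0) = 0}. Then [u' v]_0^7/2 = u'(7/2)·v(7/2) − u'(0)·0 = 2·v(7/2).
Weak formulation: find u (satisfying any essential BC) such that ∫_0^7/2 u'(x) v'(x) dx = ∫_0^7/2 f v dx + 2·v(7/2) for all v ∈ V (Dirichlet at 0 absorbed into V; Neumann datum at x = 7/2 contributes the boundary term).
Substituting f(x) = sin(2*π*x/7), the right-hand side is ∫_0^7/2 (sin(2*π*x/7)) v dx + 2·v(7/2).


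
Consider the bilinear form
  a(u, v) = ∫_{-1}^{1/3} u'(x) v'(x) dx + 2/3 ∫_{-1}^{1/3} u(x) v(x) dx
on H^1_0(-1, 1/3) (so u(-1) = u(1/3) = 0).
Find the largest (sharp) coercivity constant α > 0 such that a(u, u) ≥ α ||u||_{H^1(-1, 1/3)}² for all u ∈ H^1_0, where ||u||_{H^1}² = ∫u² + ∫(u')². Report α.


α = (32 + 27*π^2)/(3*(16 + 9*π^2))

Coercivity of a(·,·) on H^1_0(-1, 1/3) means a(u, u) ≥ α ||u||_{H^1}² for every u ∈ H^1_0.
The interval has length L = 4/3, and Poincaré/coercivity depend only on L. Here a(u, u) = ∫(u')² + (2/3)·∫u².
Here 0 < c = 2/3 < 1. The condition a(u,u) ≥ α||u||_{H^1}² reads (1−α)∫(u')² ≥ (α−c)∫u². Any admissible α is ≤ 1 (rapidly oscillating u have ∫u²/∫(u')² → 0), and α = 1 would force 0 ≥ (1−c)∫u², impossible since c < 1; so 1−α > 0. By the sharp Poincaré inequality on H^1_0 of an interval of length L, ∫(u')² ≥ (π/L)²∫u² with equality for the first sine mode sin(π(x−x₀)/L) (x₀ the left endpoint), so the inequality holds for all u iff (1−α)(π/L)² ≥ α − c, i.e. α ≤ ((π/L)² + c)/((π/L)² + 1) = (1 + c(L/π)²)/(1 + (L/π)²). With (π/L)² = 9*π^2/16 and c = 2/3, the largest admissible constant is α = ((π/L)² + c)/((π/L)² + 1).
Simplifying, α = (32 + 27*π^2)/(3*(16 + 9*π^2)).


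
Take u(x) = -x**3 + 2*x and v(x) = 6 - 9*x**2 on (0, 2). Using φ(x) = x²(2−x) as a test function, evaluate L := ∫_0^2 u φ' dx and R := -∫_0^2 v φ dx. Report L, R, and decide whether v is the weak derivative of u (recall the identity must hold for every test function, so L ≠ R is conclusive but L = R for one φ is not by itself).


LHS = 56/15, RHS = 56/5. No, v is not the weak derivative of u.

u(x) = -x**3 + 2*x, classical derivative u'(x) = 2 - 3*x**2.
φ(x) = x²(2−x), so φ'(x) = x*(4 - 3*x).
Note φ(0) = φ(2) = 0, so the boundary term u·φ vanishes.
LHS = ∫_0^2 u(x) φ'(x) dx = ∫_0^2 (3*x^5 - 4*x^4 - 6*x^3 + 8*x^2) dx. Term by term:
  ∫_0^2 3*x^5 dx = 32;  ∫_0^2 -4*x^4 dx = -128/5;  ∫_0^2 -6*x^3 dx = -24;
  ∫_0^2 8*x^2 dx = 64/3.
Sum: 32 − 128/5 − 24 + 64/3 = 56/15.
So LHS = 56/15.
∫_0^2 v(x) φ(x) dx = ∫_0^2 (9*x^5 - 18*x^4 - 6*x^3 + 12*x^2) dx. Term by term:
  ∫_0^2 9*x^5 dx = 96;  ∫_0^2 -18*x^4 dx = -576/5;  ∫_0^2 -6*x^3 dx = -24;
  ∫_0^2 12*x^2 dx = 32.
Sum: 96 − 576/5 − 24 + 32 = -56/5.
So RHS = -∫_0^2 v(x) φ(x) dx = 56/5.
LHS − RHS = -112/15 ≠ 0, so the identity fails.
(For a valid weak derivative the identity must hold for EVERY test function, in particular this one. The failure shows v is NOT the weak derivative of u.)
Correct weak derivative would be u'(x) = 2 - 3*x**2.


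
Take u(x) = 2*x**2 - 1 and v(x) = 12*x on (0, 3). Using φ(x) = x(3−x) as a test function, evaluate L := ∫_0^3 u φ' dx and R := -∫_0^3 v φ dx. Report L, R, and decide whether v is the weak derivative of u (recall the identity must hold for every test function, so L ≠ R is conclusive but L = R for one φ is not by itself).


LHS = -27, RHS = -81. No, v is not the weak derivative of u.

u(x) = 2*x**2 - 1, classical derivative u'(x) = 4*x.
φ(x) = x(3−x), so φ'(x) = 3 - 2*x.
Note φ(0) = φ(3) = 0, so the boundary term u·φ vanishes.
LHS = ∫_0^3 u(x) φ'(x) dx = ∫_0^3 (-4*x^3 + 6*x^2 + 2*x - 3) dx. Term by term:
  ∫_0^3 -4*x^3 dx = -81;  ∫_0^3 6*x^2 dx = 54;  ∫_0^3 2*x dx = 9;
  ∫_0^3 -3 dx = -9.
Sum: -81 + 54 + 9 − 9 = -27.
So LHS = -27.
∫_0^3 v(x) φ(x) dx = ∫_0^3 (-12*x^3 + 36*x^2) dx. Term by term:
  ∫_0^3 -12*x^3 dx = -243;  ∫_0^3 36*x^2 dx = 324.
Sum: -243 + 324 = 81.
So RHS = -∫_0^3 v(x) φ(x) dx = -81.
LHS − RHS = 54 ≠ 0, so the identity fails.
(For a valid weak derivative the identity must hold for EVERY test function, in particular this one. The failure shows v is NOT the weak derivative of u.)
Correct weak derivative would be u'(x) = 4*x.


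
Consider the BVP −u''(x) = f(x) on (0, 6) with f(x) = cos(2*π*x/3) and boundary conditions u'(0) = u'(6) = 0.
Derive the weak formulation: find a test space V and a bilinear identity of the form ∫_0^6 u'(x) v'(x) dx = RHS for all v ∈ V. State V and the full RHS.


V = H^1(0, 6) (no boundary constraint on v; u is determined up to an additive constant); weak form: ∫_0^6 u'v' dx = ∫_0^6 (cos(2*π*x/3)) v dx for all v ∈ V.

Multiply both sides by a test function v and integrate from 0 to 6:
  ∫_0^6 −u''(x) v(x) dx = ∫_0^6 f(x) v(x) dx.
Integrate the LHS by parts once:
  ∫_0^6 −u'' v dx = −[u'(x) v(x)]_0^6 + ∫_0^6 u'(x) v'(x) dx.
Thus ∫_0^6 u'(x) v'(x) dx = ∫_0^6 f(x) v(x) dx + [u'(x) v(x)]_0^6.
Choose V so that boundary terms are either known or forced to vanish.
u has homogeneous Neumann: u'(0) = u'(6) = 0. So [u' v]_0^6 = 0·v(6) − 0·v(0) = 0 for any v; take V = H^1(0, 6).
Weak formulation: find u (satisfying any essential BC) such that ∫_0^6 u'(x) v'(x) dx = ∫_0^6 f v dx for all v ∈ V (homogeneous Neumann, so boundary terms vanish).
Substituting f(x) = cos(2*π*x/3), the right-hand side is ∫_0^6 (cos(2*π*x/3)) v dx.
Compatibility check (pure Neumann): taking v ≡ 1 ∈ V gives 0 = ∫_0^6 f dx + (0) − (0), i.e. ∫_0^6 f dx must equal u'(0) − u'(6) = 0. Indeed ∫_0^6 (cos(2*π*x/3)) dx = 0, so the data are compatible. The solution is then unique only up to an additive constant (fix it e.g. by requiring ∫_0^6 u dx = 0).


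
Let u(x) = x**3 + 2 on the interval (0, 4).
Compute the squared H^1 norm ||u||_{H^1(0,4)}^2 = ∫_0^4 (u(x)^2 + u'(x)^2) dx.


||u||_{H^1}^2 = 155952/35

The H^1 norm (squared) on an interval (0, L) is
  ||u||_{H^1}^2 = ∫_0^L u(x)^2 dx + ∫_0^L u'(x)^2 dx.
Compute u'(x) = 3*x**2.
Then u(x)^2 = x**6 + 4*x**3 + 4 and u'(x)^2 = 9*x**4.
Integrate each monomial from 0 to 4 using ∫_0^4 c·x^n dx = c·4^(n+1)/(n+1):
  ∫_0^4 u(x)^2 dx = ∫_0^4 (x^6 + 4*x^3 + 4) dx. Term by term:
    ∫_0^4 x^6 dx = 16384/7;  ∫_0^4 4*x^3 dx = 256;  ∫_0^4 4 dx = 16.
  Sum: 16384/7 + 256 + 16 = 18288/7.
  ∫_0^4 u'(x)^2 dx = ∫_0^4 (9*x^4) dx. Term by term:
    ∫_0^4 9*x^4 dx = 9216/5.
Adding: ||u||_{H^1}^2 = 18288/7 + 9216/5 = 155952/35.


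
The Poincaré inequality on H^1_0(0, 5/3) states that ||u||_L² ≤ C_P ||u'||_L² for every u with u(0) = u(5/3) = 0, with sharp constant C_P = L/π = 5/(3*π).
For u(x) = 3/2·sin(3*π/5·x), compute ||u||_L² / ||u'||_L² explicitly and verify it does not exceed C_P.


||u||_L² / ||u'||_L² = 5/(3*π) = C_P.

u(x) = 3/2·sin(3*π/5·x), so u'(x) = 9*π*cos(3*π*x/5)/10.
Writing u(x) = A·sin(kπx/L) with A = 3/2 and k = 1, use ∫_0^L sin²(kπx/L) dx = L/2 and ∫_0^L cos²(kπx/L) dx = L/2.
u² = 9/4·sin²(3*π/5·x) and (u')² = 81*π^2/100·cos²(3*π/5·x), and each of sin², cos² integrates to L/2 = 5/6 over (0, 5/3).
∫_0^5/3 u² dx = 15/8, so ||u||_L² = sqrt(30)/4.
∫_0^5/3 (u')² dx = 27*π^2/40, so ||u'||_L² = 3*sqrt(30)*π/20.
Ratio ||u||_L² / ||u'||_L² = 5/(3*π).
Sharp Poincaré constant on H^1_0(0, 5/3) is C_P = L/π = 5/(3*π), achieved by sin(3*π/5·x).
This is the k = 1 eigenfunction (up to amplitude), so the ratio equals the sharp Poincaré constant exactly.


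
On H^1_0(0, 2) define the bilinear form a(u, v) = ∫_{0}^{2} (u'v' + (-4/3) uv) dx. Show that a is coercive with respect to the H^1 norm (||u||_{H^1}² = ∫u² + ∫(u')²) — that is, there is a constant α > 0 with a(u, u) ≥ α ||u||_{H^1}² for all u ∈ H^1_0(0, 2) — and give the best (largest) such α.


α = (-16/3 + π^2)/(4 + π^2)

Coercivity of a(·,·) on H^1_0(0, 2) means a(u, u) ≥ α ||u||_{H^1}² for every u ∈ H^1_0.
The interval has length L = 2, and Poincaré/coercivity depend only on L. Here a(u, u) = ∫(u')² + (-4/3)·∫u².
Here c = -4/3 < 0 with |c| < (π/L)² = π^2/4, so coercivity still holds. The condition a(u,u) ≥ α||u||_{H^1}² reads (1−α)∫(u')² ≥ (α−c)∫u². Any admissible α is ≤ 1 (rapidly oscillating u have ∫u²/∫(u')² → 0), and α = 1 would force 0 ≥ (1−c)∫u², impossible since c < 1; so 1−α > 0. By the sharp Poincaré inequality on H^1_0 of an interval of length L, ∫(u')² ≥ (π/L)²∫u² with equality for the first sine mode sin(π(x−x₀)/L) (x₀ the left endpoint), so the inequality holds for all u iff (1−α)(π/L)² ≥ α − c, i.e. α ≤ ((π/L)² + c)/((π/L)² + 1) = (1 + c(L/π)²)/(1 + (L/π)²). (Direct route, valid since c ≤ 0: Poincaré gives c∫u² ≥ c(L/π)²∫(u')², so a(u,u) ≥ (1 + c(L/π)²)∫(u')², while ||u||_{H^1}² ≤ (1 + (L/π)²)∫(u')²; dividing yields the same α.) With (π/L)² = π^2/4 and c = -4/3, the largest admissible constant is α = ((π/L)² + c)/((π/L)² + 1).
Simplifying, α = (-16/3 + π^2)/(4 + π^2).


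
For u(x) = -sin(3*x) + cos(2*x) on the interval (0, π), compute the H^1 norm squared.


||u||_{H^1(0,π)}^2 = -12 + 15*π/2

u'(x) = -2*sin(2*x) - 3*cos(3*x).
Expand u² and (u')² and integrate term by term on (0, π), using: for integers n ≥ 1, ∫_0^π sin²(nx) dx = ∫_0^π cos²(nx) dx = π/2; for n ≠ n', ∫_0^π sin(nx)sin(n'x) dx = ∫_0^π cos(nx)cos(n'x) dx = 0; and by product-to-sum, ∫_0^π sin(nx)cos(n'x) dx = ½∫_0^π [sin((n+n')x) + sin((n−n')x)] dx, which is 0 when n+n' is even and 2n/(n²−n'²) when n+n' is odd (it need not vanish on (0, π)).
  u² squared terms: (-1)²·∫sin(3x)² dx = 1·π/2 = π/2;  (1)²·∫cos(2x)² dx = 1·π/2 = π/2.
  u² cross terms: 2·(-1)·(1)·∫sin(3x)·cos(2x) dx = -2·(6/5) = -12/5.
  So ∫_0^π u² dx = π/2 + π/2 − 12/5 = -12/5 + π.
  (u')² squared terms: (-3)²·∫cos(3x)² dx = 9·π/2 = 9*π/2;  (-2)²·∫sin(2x)² dx = 4·π/2 = 2*π.
  (u')² cross terms: 2·(-3)·(-2)·∫cos(3x)·sin(2x) dx = 12·(-4/5) = -48/5.
  So ∫_0^π (u')² dx = 9*π/2 + 2*π − 48/5 = -48/5 + 13*π/2.
||u||_{H^1}^2 = (-12/5 + π) + (-48/5 + 13*π/2) = -12 + 15*π/2.


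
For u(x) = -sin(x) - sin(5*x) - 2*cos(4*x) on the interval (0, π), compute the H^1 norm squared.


||u||_{H^1(0,π)}^2 = 2992/45 + 48*π

u'(x) = 8*sin(4*x) - cos(x) - 5*cos(5*x).
Expand u² and (u')² and integrate term by term on (0, π), using: for integers n ≥ 1, ∫_0^π sin²(nx) dx = ∫_0^π cos²(nx) dx = π/2; for n ≠ n', ∫_0^π sin(nx)sin(n'x) dx = ∫_0^π cos(nx)cos(n'x) dx = 0; and by product-to-sum, ∫_0^π sin(nx)cos(n'x) dx = ½∫_0^π [sin((n+n')x) + sin((n−n')x)] dx, which is 0 when n+n' is even and 2n/(n²−n'²) when n+n' is odd (it need not vanish on (0, π)).
  u² squared terms: (-1)²·∫sin(x)² dx = 1·π/2 = π/2;  (-1)²·∫sin(5x)² dx = 1·π/2 = π/2;  (-2)²·∫cos(4x)² dx = 4·π/2 = 2*π.
  u² cross terms: 2·(-1)·(-1)·∫sin(x)·sin(5x) dx = 2·(0) = 0;  2·(-1)·(-2)·∫sin(x)·cos(4x) dx = 4·(-2/15) = -8/15;  2·(-1)·(-2)·∫sin(5x)·cos(4x) dx = 4·(10/9) = 40/9.
  So ∫_0^π u² dx = π/2 + π/2 + 2*π + 0 − 8/15 + 40/9 = 176/45 + 3*π.
  (u')² squared terms: (-1)²·∫cos(x)² dx = 1·π/2 = π/2;  (-5)²·∫cos(5x)² dx = 25·π/2 = 25*π/2;  (8)²·∫sin(4x)² dx = 64·π/2 = 32*π.
  (u')² cross terms: 2·(-1)·(-5)·∫cos(x)·cos(5x) dx = 10·(0) = 0;  2·(-1)·(8)·∫cos(x)·sin(4x) dx = -16·(8/15) = -128/15;  2·(-5)·(8)·∫cos(5x)·sin(4x) dx = -80·(-8/9) = 640/9.
  So ∫_0^π (u')² dx = π/2 + 25*π/2 + 32*π + 0 − 128/15 + 640/9 = 2816/45 + 45*π.
||u||_{H^1}^2 = (176/45 + 3*π) + (2816/45 + 45*π) = 2992/45 + 48*π.


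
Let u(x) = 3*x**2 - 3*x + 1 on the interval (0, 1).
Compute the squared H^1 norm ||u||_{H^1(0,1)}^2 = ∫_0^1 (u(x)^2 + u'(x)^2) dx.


||u||_{H^1}^2 = 33/10

The H^1 norm (squared) on an interval (0, L) is
  ||u||_{H^1}^2 = ∫_0^L u(x)^2 dx + ∫_0^L u'(x)^2 dx.
Compute u'(x) = 6*x - 3.
Then u(x)^2 = 9*x**4 - 18*x**3 + 15*x**2 - 6*x + 1 and u'(x)^2 = 36*x**2 - 36*x + 9.
Integrate each monomial from 0 to 1 using ∫_0^1 c·x^n dx = c·1^(n+1)/(n+1):
  ∫_0^1 u(x)^2 dx = ∫_0^1 (9*x^4 - 18*x^3 + 15*x^2 - 6*x + 1) dx. Term by term:
    ∫_0^1 9*x^4 dx = 9/5;  ∫_0^1 -18*x^3 dx = -9/2;  ∫_0^1 15*x^2 dx = 5;
    ∫_0^1 -6*x dx = -3;  ∫_0^1 1 dx = 1.
  Sum: 9/5 − 9/2 + 5 − 3 + 1 = 3/10.
  ∫_0^1 u'(x)^2 dx = ∫_0^1 (36*x^2 - 36*x + 9) dx. Term by term:
    ∫_0^1 36*x^2 dx = 12;  ∫_0^1 -36*x dx = -18;  ∫_0^1 9 dx = 9.
  Sum: 12 − 18 + 9 = 3.
Adding: ||u||_{H^1}^2 = 3/10 + 3 = 33/10.


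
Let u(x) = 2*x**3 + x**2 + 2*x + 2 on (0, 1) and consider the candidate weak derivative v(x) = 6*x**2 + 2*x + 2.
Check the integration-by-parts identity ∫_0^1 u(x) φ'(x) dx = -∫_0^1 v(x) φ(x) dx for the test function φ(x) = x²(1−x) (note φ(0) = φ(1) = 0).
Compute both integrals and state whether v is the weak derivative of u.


LHS = -7/15, RHS = -7/15. Yes, v = u' weakly.

u(x) = 2*x**3 + x**2 + 2*x + 2, classical derivative u'(x) = 6*x**2 + 2*x + 2.
φ(x) = x²(1−x), so φ'(x) = x*(2 - 3*x).
Note φ(0) = φ(1) = 0, so the boundary term u·φ vanishes.
LHS = ∫_0^1 u(x) φ'(x) dx = ∫_0^1 (-6*x^5 + x^4 - 4*x^3 - 2*x^2 + 4*x) dx. Term by term:
  ∫_0^1 -6*x^5 dx = -1;  ∫_0^1 x^4 dx = 1/5;  ∫_0^1 -4*x^3 dx = -1;
  ∫_0^1 -2*x^2 dx = -2/3;  ∫_0^1 4*x dx = 2.
Sum: -1 + 1/5 − 1 − 2/3 + 2 = -7/15.
So LHS = -7/15.
∫_0^1 v(x) φ(x) dx = ∫_0^1 (-6*x^5 + 4*x^4 + 2*x^2) dx. Term by term:
  ∫_0^1 -6*x^5 dx = -1;  ∫_0^1 4*x^4 dx = 4/5;  ∫_0^1 2*x^2 dx = 2/3.
Sum: -1 + 4/5 + 2/3 = 7/15.
So RHS = -∫_0^1 v(x) φ(x) dx = -7/15.
LHS = RHS, so the identity holds for this test φ.
Moreover u is smooth here and v(x) = u'(x) = 6*x**2 + 2*x + 2 pointwise, so the identity holds for every test function. Hence v is the weak derivative of u.


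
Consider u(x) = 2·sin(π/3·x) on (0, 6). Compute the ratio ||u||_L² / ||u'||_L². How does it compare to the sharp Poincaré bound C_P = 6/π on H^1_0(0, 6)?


||u||_L² / ||u'||_L² = 3/π < C_P = 6/π.

u(x) = 2·sin(π/3·x), so u'(x) = 2*π*cos(π*x/3)/3.
Writing u(x) = A·sin(kπx/L) with A = 2 and k = 2, use ∫_0^L sin²(kπx/L) dx = L/2 and ∫_0^L cos²(kπx/L) dx = L/2.
u² = 4·sin²(π/3·x) and (u')² = 4*π^2/9·cos²(π/3·x), and each of sin², cos² integrates to L/2 = 3 over (0, 6).
∫_0^6 u² dx = 12, so ||u||_L² = 2*sqrt(3).
∫_0^6 (u')² dx = 4*π^2/3, so ||u'||_L² = 2*sqrt(3)*π/3.
Ratio ||u||_L² / ||u'||_L² = 3/π.
Sharp Poincaré constant on H^1_0(0, 6) is C_P = L/π = 6/π, achieved by sin(π/6·x).
This is the k = 2 harmonic; the ratio L/(kπ) is strictly less than C_P = L/π, consistent with the sharp inequality ||u||_L² ≤ C_P ||u'||_L².


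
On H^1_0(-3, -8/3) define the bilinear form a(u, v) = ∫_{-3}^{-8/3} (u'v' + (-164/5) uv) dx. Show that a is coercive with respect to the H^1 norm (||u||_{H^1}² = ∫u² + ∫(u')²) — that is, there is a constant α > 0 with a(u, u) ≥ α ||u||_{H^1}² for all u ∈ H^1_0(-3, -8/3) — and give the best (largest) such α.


α = (-164 + 45*π^2)/(5*(1 + 9*π^2))

Coercivity of a(·,·) on H^1_0(-3, -8/3) means a(u, u) ≥ α ||u||_{H^1}² for every u ∈ H^1_0.
The interval has length L = 1/3, and Poincaré/coercivity depend only on L. Here a(u, u) = ∫(u')² + (-164/5)·∫u².
Here c = -164/5 < 0 with |c| < (π/L)² = 9*π^2, so coercivity still holds. The condition a(u,u) ≥ α||u||_{H^1}² reads (1−α)∫(u')² ≥ (α−c)∫u². Any admissible α is ≤ 1 (rapidly oscillating u have ∫u²/∫(u')² → 0), and α = 1 would force 0 ≥ (1−c)∫u², impossible since c < 1; so 1−α > 0. By the sharp Poincaré inequality on H^1_0 of an interval of length L, ∫(u')² ≥ (π/L)²∫u² with equality for the first sine mode sin(π(x−x₀)/L) (x₀ the left endpoint), so the inequality holds for all u iff (1−α)(π/L)² ≥ α − c, i.e. α ≤ ((π/L)² + c)/((π/L)² + 1) = (1 + c(L/π)²)/(1 + (L/π)²). (Direct route, valid since c ≤ 0: Poincaré gives c∫u² ≥ c(L/π)²∫(u')², so a(u,u) ≥ (1 + c(L/π)²)∫(u')², while ||u||_{H^1}² ≤ (1 + (L/π)²)∫(u')²; dividing yields the same α.) With (π/L)² = 9*π^2 and c = -164/5, the largest admissible constant is α = ((π/L)² + c)/((π/L)² + 1).
Simplifying, α = (-164 + 45*π^2)/(5*(1 + 9*π^2)).


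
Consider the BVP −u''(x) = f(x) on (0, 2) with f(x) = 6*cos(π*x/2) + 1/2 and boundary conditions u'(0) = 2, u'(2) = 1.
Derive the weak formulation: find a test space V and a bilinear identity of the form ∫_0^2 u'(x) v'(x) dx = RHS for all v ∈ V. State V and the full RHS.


V = H^1(0, 2) (v unrestricted at boundary; u is determined up to an additive constant); weak form: ∫_0^2 u'v' dx = ∫_0^2 (6*cos(π*x/2) + 1/2) v dx + v(2) − 2·v(0) for all v ∈ V.

Multiply both sides by a test function v and integrate from 0 to 2:
  ∫_0^2 −u''(x) v(x) dx = ∫_0^2 f(x) v(x) dx.
Integrate the LHS by parts once:
  ∫_0^2 −u'' v dx = −[u'(x) v(x)]_0^2 + ∫_0^2 u'(x) v'(x) dx.
Thus ∫_0^2 u'(x) v'(x) dx = ∫_0^2 f(x) v(x) dx + [u'(x) v(x)]_0^2.
Choose V so that boundary terms are either known or forced to vanish.
u has inhomogeneous Neumann u'(0) = 2, u'(2) = 1. [u' v]_0^2 = (1)·v(2) − (2)·v(0) = v(2) − 2·v(0). Take V = H^1(0, 2); boundary term becomes part of RHS.
Weak formulation: find u (satisfying any essential BC) such that ∫_0^2 u'(x) v'(x) dx = ∫_0^2 f v dx + v(2) − 2·v(0) for all v ∈ V (Neumann data are natural BCs: they enter the RHS as boundary terms).
Substituting f(x) = 6*cos(π*x/2) + 1/2, the right-hand side is ∫_0^2 (6*cos(π*x/2) + 1/2) v dx + v(2) − 2·v(0).
Compatibility check (pure Neumann): taking v ≡ 1 ∈ V gives 0 = ∫_0^2 f dx + (1) − (2), i.e. ∫_0^2 f dx must equal u'(0) − u'(2) = 1. Indeed ∫_0^2 (6*cos(π*x/2) + 1/2) dx = 1, so the data are compatible. The solution is then unique only up to an additive constant (fix it e.g. by requiring ∫_0^2 u dx = 0).


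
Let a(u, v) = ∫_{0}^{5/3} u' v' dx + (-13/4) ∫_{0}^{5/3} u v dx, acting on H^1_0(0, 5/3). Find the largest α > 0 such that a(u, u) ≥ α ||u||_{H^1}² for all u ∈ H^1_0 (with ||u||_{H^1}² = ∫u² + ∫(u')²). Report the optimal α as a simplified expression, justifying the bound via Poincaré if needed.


α = (-325 + 36*π^2)/(4*(25 + 9*π^2))

Coercivity of a(·,·) on H^1_0(0, 5/3) means a(u, u) ≥ α ||u||_{H^1}² for every u ∈ H^1_0.
The interval has length L = 5/3, and Poincaré/coercivity depend only on L. Here a(u, u) = ∫(u')² + (-13/4)·∫u².
Here c = -13/4 < 0 with |c| < (π/L)² = 9*π^2/25, so coercivity still holds. The condition a(u,u) ≥ α||u||_{H^1}² reads (1−α)∫(u')² ≥ (α−c)∫u². Any admissible α is ≤ 1 (rapidly oscillating u have ∫u²/∫(u')² → 0), and α = 1 would force 0 ≥ (1−c)∫u², impossible since c < 1; so 1−α > 0. By the sharp Poincaré inequality on H^1_0 of an interval of length L, ∫(u')² ≥ (π/L)²∫u² with equality for the first sine mode sin(π(x−x₀)/L) (x₀ the left endpoint), so the inequality holds for all u iff (1−α)(π/L)² ≥ α − c, i.e. α ≤ ((π/L)² + c)/((π/L)² + 1) = (1 + c(L/π)²)/(1 + (L/π)²). (Direct route, valid since c ≤ 0: Poincaré gives c∫u² ≥ c(L/π)²∫(u')², so a(u,u) ≥ (1 + c(L/π)²)∫(u')², while ||u||_{H^1}² ≤ (1 + (L/π)²)∫(u')²; dividing yields the same α.) With (π/L)² = 9*π^2/25 and c = -13/4, the largest admissible constant is α = ((π/L)² + c)/((π/L)² + 1).
Simplifying, α = (-325 + 36*π^2)/(4*(25 + 9*π^2)).


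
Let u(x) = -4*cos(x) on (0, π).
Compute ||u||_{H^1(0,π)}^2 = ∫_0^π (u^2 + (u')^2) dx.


||u||_{H^1(0,π)}^2 = 16*π

u'(x) = 4*sin(x).
Expand u² and (u')² and integrate term by term on (0, π), using: for integers n ≥ 1, ∫_0^π sin²(nx) dx = ∫_0^π cos²(nx) dx = π/2; for n ≠ n', ∫_0^π sin(nx)sin(n'x) dx = ∫_0^π cos(nx)cos(n'x) dx = 0; and by product-to-sum, ∫_0^π sin(nx)cos(n'x) dx = ½∫_0^π [sin((n+n')x) + sin((n−n')x)] dx, which is 0 when n+n' is even and 2n/(n²−n'²) when n+n' is odd (it need not vanish on (0, π)).
  u² squared terms: (-4)²·∫cos(x)² dx = 16·π/2 = 8*π.
  So ∫_0^π u² dx = 8*π.
  (u')² squared terms: (4)²·∫sin(x)² dx = 16·π/2 = 8*π.
  So ∫_0^π (u')² dx = 8*π.
||u||_{H^1}^2 = (8*π) + (8*π) = 16*π.


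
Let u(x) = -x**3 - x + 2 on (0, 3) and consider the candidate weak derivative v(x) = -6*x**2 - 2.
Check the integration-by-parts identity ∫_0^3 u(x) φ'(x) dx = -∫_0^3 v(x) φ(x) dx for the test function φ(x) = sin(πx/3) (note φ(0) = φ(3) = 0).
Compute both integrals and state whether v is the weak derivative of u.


LHS = -324/π^3 + 87/π, RHS = -648/π^3 + 174/π. No, v is not the weak derivative of u.

u(x) = -x**3 - x + 2, classical derivative u'(x) = -3*x**2 - 1.
φ(x) = sin(πx/3), so φ'(x) = π*cos(π*x/3)/3.
Note φ(0) = φ(3) = 0, so the boundary term u·φ vanishes.
LHS = ∫_0^3 u(x) φ'(x) dx = ∫_0^3 (-π*x^3*cos(π*x/3)/3 - π*x*cos(π*x/3)/3 + 2*π*cos(π*x/3)/3) dx. Term by term:
  ∫_0^3 2*π*cos(π*x/3)/3 dx = 0;  ∫_0^3 -π*x*cos(π*x/3)/3 dx = 6/π;  ∫_0^3 -π*x^3*cos(π*x/3)/3 dx = -324/π^3 + 81/π.
Sum: 0 + 6/π + -324/π^3 + 81/π = -324/π^3 + 87/π.
So LHS = -324/π^3 + 87/π.
∫_0^3 v(x) φ(x) dx = ∫_0^3 (-6*x^2*sin(π*x/3) - 2*sin(π*x/3)) dx. Term by term:
  ∫_0^3 -2*sin(π*x/3) dx = -12/π;  ∫_0^3 -6*x^2*sin(π*x/3) dx = -162/π + 648/π^3.
Sum: -12/π + -162/π + 648/π^3 = -174/π + 648/π^3.
So RHS = -∫_0^3 v(x) φ(x) dx = -648/π^3 + 174/π.
LHS − RHS = -87/π + 324/π^3 ≠ 0, so the identity fails.
(For a valid weak derivative the identity must hold for EVERY test function, in particular this one. The failure shows v is NOT the weak derivative of u.)
Correct weak derivative would be u'(x) = -3*x**2 - 1.


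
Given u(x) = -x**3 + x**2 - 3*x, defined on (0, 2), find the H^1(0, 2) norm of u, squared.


||u||_{H^1}^2 = 10922/105

The H^1 norm (squared) on an interval (0, L) is
  ||u||_{H^1}^2 = ∫_0^L u(x)^2 dx + ∫_0^L u'(x)^2 dx.
Compute u'(x) = -3*x**2 + 2*x - 3.
Then u(x)^2 = x**6 - 2*x**5 + 7*x**4 - 6*x**3 + 9*x**2 and u'(x)^2 = 9*x**4 - 12*x**3 + 22*x**2 - 12*x + 9.
Integrate each monomial from 0 to 2 using ∫_0^2 c·x^n dx = c·2^(n+1)/(n+1):
  ∫_0^2 u(x)^2 dx = ∫_0^2 (x^6 - 2*x^5 + 7*x^4 - 6*x^3 + 9*x^2) dx. Term by term:
    ∫_0^2 x^6 dx = 128/7;  ∫_0^2 -2*x^5 dx = -64/3;  ∫_0^2 7*x^4 dx = 224/5;
    ∫_0^2 -6*x^3 dx = -24;  ∫_0^2 9*x^2 dx = 24.
  Sum: 128/7 − 64/3 + 224/5 − 24 + 24 = 4384/105.
  ∫_0^2 u'(x)^2 dx = ∫_0^2 (9*x^4 - 12*x^3 + 22*x^2 - 12*x + 9) dx. Term by term:
    ∫_0^2 9*x^4 dx = 288/5;  ∫_0^2 -12*x^3 dx = -48;  ∫_0^2 22*x^2 dx = 176/3;
    ∫_0^2 -12*x dx = -24;  ∫_0^2 9 dx = 18.
  Sum: 288/5 − 48 + 176/3 − 24 + 18 = 934/15.
Adding: ||u||_{H^1}^2 = 4384/105 + 934/15 = 10922/105.


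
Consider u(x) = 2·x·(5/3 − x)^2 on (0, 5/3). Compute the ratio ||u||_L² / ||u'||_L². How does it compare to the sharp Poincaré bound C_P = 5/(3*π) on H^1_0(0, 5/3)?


||u||_L² / ||u'||_L² = 5*sqrt(14)/42 < C_P = 5/(3*π).

u(x) = 2·x·(5/3 − x)^2, so u'(x) = 6*x^2 - 40*x/3 + 50/9.
u(x) = 2·x·(5/3 − x)^2 vanishes at x = 0 and x = 5/3, so u ∈ H^1_0(0, 5/3). Differentiate via the product rule and integrate the resulting polynomials term by term.
  ∫_0^5/3 u² dx = ∫_0^5/3 (4*x^6 - 80*x^5/3 + 200*x^4/3 - 2000*x^3/27 + 2500*x^2/81) dx. Term by term:
    ∫_0^5/3 4*x^6 dx = 312500/15309;  ∫_0^5/3 -80*x^5/3 dx = -625000/6561;  ∫_0^5/3 200*x^4/3 dx = 125000/729;
    ∫_0^5/3 -2000*x^3/27 dx = -312500/2187;  ∫_0^5/3 2500*x^2/81 dx = 312500/6561.
  Sum: 312500/15309 − 625000/6561 + 125000/729 − 312500/2187 + 312500/6561 = 62500/45927.
  ∫_0^5/3 (u')² dx = ∫_0^5/3 (36*x^4 - 160*x^3 + 2200*x^2/9 - 4000*x/27 + 2500/81) dx. Term by term:
    ∫_0^5/3 36*x^4 dx = 2500/27;  ∫_0^5/3 -160*x^3 dx = -25000/81;  ∫_0^5/3 2200*x^2/9 dx = 275000/729;
    ∫_0^5/3 -4000*x/27 dx = -50000/243;  ∫_0^5/3 2500/81 dx = 12500/243.
  Sum: 2500/27 − 25000/81 + 275000/729 − 50000/243 + 12500/243 = 5000/729.
∫_0^5/3 u² dx = 62500/45927, so ||u||_L² = 250*sqrt(7)/567.
∫_0^5/3 (u')² dx = 5000/729, so ||u'||_L² = 50*sqrt(2)/27.
Ratio ||u||_L² / ||u'||_L² = 5*sqrt(14)/42.
Sharp Poincaré constant on H^1_0(0, 5/3) is C_P = L/π = 5/(3*π), achieved by sin(3*π/5·x).
A polynomial bump cannot attain the sharp Poincaré constant (only the first sine eigenfunction does), so the ratio is strictly less than C_P, consistent with ||u||_L² ≤ C_P ||u'||_L².


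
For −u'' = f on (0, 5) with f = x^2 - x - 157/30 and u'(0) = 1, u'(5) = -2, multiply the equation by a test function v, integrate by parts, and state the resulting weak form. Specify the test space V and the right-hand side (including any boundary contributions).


V = H^1(0, 5) (v unrestricted at boundary; u is determined up to an additive constant); weak form: ∫_0^5 u'v' dx = ∫_0^5 (x^2 - x - 157/30) v dx − 2·v(5) − v(0) for all v ∈ V.

Multiply both sides by a test function v and integrate from 0 to 5:
  ∫_0^5 −u''(x) v(x) dx = ∫_0^5 f(x) v(x) dx.
Integrate the LHS by parts once:
  ∫_0^5 −u'' v dx = −[u'(x) v(x)]_0^5 + ∫_0^5 u'(x) v'(x) dx.
Thus ∫_0^5 u'(x) v'(x) dx = ∫_0^5 f(x) v(x) dx + [u'(x) v(x)]_0^5.
Choose V so that boundary terms are either known or forced to vanish.
u has inhomogeneous Neumann u'(0) = 1, u'(5) = -2. [u' v]_0^5 = (-2)·v(5) − (1)·v(0) = − 2·v(5) − v(0). Take V = H^1(0, 5); boundary term becomes part of RHS.
Weak formulation: find u (satisfying any essential BC) such that ∫_0^5 u'(x) v'(x) dx = ∫_0^5 f v dx − 2·v(5) − v(0) for all v ∈ V (Neumann data are natural BCs: they enter the RHS as boundary terms).
Substituting f(x) = x^2 - x - 157/30, the right-hand side is ∫_0^5 (x^2 - x - 157/30) v dx − 2·v(5) − v(0).
Compatibility check (pure Neumann): taking v ≡ 1 ∈ V gives 0 = ∫_0^5 f dx + (-2) − (1), i.e. ∫_0^5 f dx must equal u'(0) − u'(5) = 3. Indeed ∫_0^5 (x^2 - x - 157/30) dx = 3, so the data are compatible. The solution is then unique only up to an additive constant (fix it e.g. by requiring ∫_0^5 u dx = 0).


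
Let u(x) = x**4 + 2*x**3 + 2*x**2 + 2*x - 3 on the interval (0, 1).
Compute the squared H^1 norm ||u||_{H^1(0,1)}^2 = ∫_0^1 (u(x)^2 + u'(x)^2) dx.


||u||_{H^1}^2 = 43789/630

The H^1 norm (squared) on an interval (0, L) is
  ||u||_{H^1}^2 = ∫_0^L u(x)^2 dx + ∫_0^L u'(x)^2 dx.
Compute u'(x) = 4*x**3 + 6*x**2 + 4*x + 2.
Then u(x)^2 = x**8 + 4*x**7 + 8*x**6 + 12*x**5 + 6*x**4 - 4*x**3 - 8*x**2 - 12*x + 9 and u'(x)^2 = 16*x**6 + 48*x**5 + 68*x**4 + 64*x**3 + 40*x**2 + 16*x + 4.
Integrate each monomial from 0 to 1 using ∫_0^1 c·x^n dx = c·1^(n+1)/(n+1):
  ∫_0^1 u(x)^2 dx = ∫_0^1 (x^8 + 4*x^7 + 8*x^6 + 12*x^5 + 6*x^4 - 4*x^3 - 8*x^2 - 12*x + 9) dx. Term by term:
    ∫_0^1 x^8 dx = 1/9;  ∫_0^1 4*x^7 dx = 1/2;  ∫_0^1 8*x^6 dx = 8/7;
    ∫_0^1 12*x^5 dx = 2;  ∫_0^1 6*x^4 dx = 6/5;  ∫_0^1 -4*x^3 dx = -1;
    ∫_0^1 -8*x^2 dx = -8/3;  ∫_0^1 -12*x dx = -6;  ∫_0^1 9 dx = 9.
  Sum: 1/9 + 1/2 + 8/7 + 2 + 6/5 − 1 − 8/3 − 6 + 9 = 2701/630.
  ∫_0^1 u'(x)^2 dx = ∫_0^1 (16*x^6 + 48*x^5 + 68*x^4 + 64*x^3 + 40*x^2 + 16*x + 4) dx. Term by term:
    ∫_0^1 16*x^6 dx = 16/7;  ∫_0^1 48*x^5 dx = 8;  ∫_0^1 68*x^4 dx = 68/5;
    ∫_0^1 64*x^3 dx = 16;  ∫_0^1 40*x^2 dx = 40/3;  ∫_0^1 16*x dx = 8;
    ∫_0^1 4 dx = 4.
  Sum: 16/7 + 8 + 68/5 + 16 + 40/3 + 8 + 4 = 6848/105.
Adding: ||u||_{H^1}^2 = 2701/630 + 6848/105 = 43789/630.


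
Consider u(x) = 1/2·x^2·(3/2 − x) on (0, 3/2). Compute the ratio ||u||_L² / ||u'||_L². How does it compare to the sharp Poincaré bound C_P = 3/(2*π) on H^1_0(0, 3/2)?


||u||_L² / ||u'||_L² = 3*sqrt(14)/28 < C_P = 3/(2*π).

u(x) = 1/2·x^2·(3/2 − x), so u'(x) = 3*x*(1 - x)/2.
u(x) = 1/2·x^2·(3/2 − x) vanishes at x = 0 and x = 3/2, so u ∈ H^1_0(0, 3/2). Differentiate via the product rule and integrate the resulting polynomials term by term.
  ∫_0^3/2 u² dx = ∫_0^3/2 (x^6/4 - 3*x^5/4 + 9*x^4/16) dx. Term by term:
    ∫_0^3/2 x^6/4 dx = 2187/3584;  ∫_0^3/2 -3*x^5/4 dx = -729/512;  ∫_0^3/2 9*x^4/16 dx = 2187/2560.
  Sum: 2187/3584 − 729/512 + 2187/2560 = 729/17920.
  ∫_0^3/2 (u')² dx = ∫_0^3/2 (9*x^4/4 - 9*x^3/2 + 9*x^2/4) dx. Term by term:
    ∫_0^3/2 9*x^4/4 dx = 2187/640;  ∫_0^3/2 -9*x^3/2 dx = -729/128;  ∫_0^3/2 9*x^2/4 dx = 81/32.
  Sum: 2187/640 − 729/128 + 81/32 = 81/320.
∫_0^3/2 u² dx = 729/17920, so ||u||_L² = 27*sqrt(70)/1120.
∫_0^3/2 (u')² dx = 81/320, so ||u'||_L² = 9*sqrt(5)/40.
Ratio ||u||_L² / ||u'||_L² = 3*sqrt(14)/28.
Sharp Poincaré constant on H^1_0(0, 3/2) is C_P = L/π = 3/(2*π), achieved by sin(2*π/3·x).
A polynomial bump cannot attain the sharp Poincaré constant (only the first sine eigenfunction does), so the ratio is strictly less than C_P, consistent with ||u||_L² ≤ C_P ||u'||_L².
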